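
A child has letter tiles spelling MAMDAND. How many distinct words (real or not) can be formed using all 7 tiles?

630

The 7 letters of MAMDAND have repeats: A appearing twice, D appearing twice, and M appearing twice.
The number of distinct arrangements is 7!/(2!·2!·2!) = 5040/8 = 630.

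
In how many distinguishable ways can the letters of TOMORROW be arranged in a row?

The 8 letters of TOMORROW have repeats: O appearing 3 times and R appearing twice.
The number of distinct arrangements is 8!/(3!·2!) = 40320/12 = 3360.

3360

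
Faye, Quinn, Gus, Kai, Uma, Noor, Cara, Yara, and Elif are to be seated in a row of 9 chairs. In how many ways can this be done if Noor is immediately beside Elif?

Place the 7 others and the Noor-Elif pair as 8 objects in a line; the pair has 2 internal arrangements.
That gives 2 × 8! = 2 × 40320 = 80640.

80640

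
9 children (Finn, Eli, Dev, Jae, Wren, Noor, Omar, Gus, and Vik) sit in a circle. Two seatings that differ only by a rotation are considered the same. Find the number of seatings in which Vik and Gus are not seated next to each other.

Without the restriction there are (8)! = 40320 seatings.
Seatings with Vik beside Gus: treat them as a block with 2 internal orders, giving 2 × (7)! = 10080.
Subtracting, 40320 − 10080 = 30240.

30240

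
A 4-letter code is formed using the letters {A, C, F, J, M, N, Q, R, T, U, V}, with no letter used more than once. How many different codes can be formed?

This is a permutation of 4 out of 11: P(11,4) = 11!/7!.
11 × 10 × 9 × 8 = 7920.

7920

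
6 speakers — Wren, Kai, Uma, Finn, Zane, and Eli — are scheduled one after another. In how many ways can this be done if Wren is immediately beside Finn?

Glue Wren and Finn into one block (2 internal orders), leaving 5 units to arrange in a row.
That gives 2 × 5! = 2 × 120 = 240.

240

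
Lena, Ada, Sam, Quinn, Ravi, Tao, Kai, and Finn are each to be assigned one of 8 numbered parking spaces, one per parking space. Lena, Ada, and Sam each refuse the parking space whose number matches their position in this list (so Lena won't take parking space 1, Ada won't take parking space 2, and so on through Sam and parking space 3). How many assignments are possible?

Let Aᵢ (for i ∈ {1, 2, 3}) be the placements that put person i in their forbidden parking space. Any j of these fix j positions, leaving (8−j)! ways to fill the rest, and there are C(3,j) ways to pick which j.
By inclusion–exclusion, the number of valid placements is Σ_{j=0}^{3} (−1)^j C(3,j)·(8−j)!.
Computing: 40320 − 15120 + 2160 − 120 = 27240.

27240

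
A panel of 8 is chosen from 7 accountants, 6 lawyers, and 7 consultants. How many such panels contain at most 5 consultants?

Split by how many consultants are chosen (0 through 5).
Sum: C(7,0)·C(13,8) + C(7,1)·C(13,7) + C(7,2)·C(13,6) + C(7,3)·C(13,5) + C(7,4)·C(13,4) + C(7,5)·C(13,3) = 1287 + 12012 + 36036 + 45045 + 25025 + 6006 = 125411.

125411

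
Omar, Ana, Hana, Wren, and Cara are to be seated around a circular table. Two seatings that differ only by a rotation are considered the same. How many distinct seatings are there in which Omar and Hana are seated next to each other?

Treat {Omar, Hana} as one unit (2 internal orders) and seat the resulting 4 units around the table: (3)! circular arrangements.
So 2 × (3)! = 2 × 6 = 12.

12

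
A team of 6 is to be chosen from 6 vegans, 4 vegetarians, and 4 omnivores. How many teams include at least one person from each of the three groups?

2556

Unrestricted: C(14,6) = 3003 ways to pick any 6 of the 14.
Subtract selections that omit an entire group: no vegans → C(8,6) = 28; no vegetarians → C(10,6) = 210; no omnivores → C(10,6) = 210.
Add back selections omitting two groups (i.e. drawn from a single group): C(6,6) + C(4,6) + C(4,6) = 1.
By inclusion–exclusion: 3003 − 448 + 1 = 2556.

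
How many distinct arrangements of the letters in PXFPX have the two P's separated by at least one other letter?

There are 5!/(2!·2!) = 30 arrangements of PXFPX in total.
If the two P's are adjacent, glue them into one block, leaving 4 items to arrange: (4)!/(2!) = 12 ways.
Subtracting, 30 − 12 = 18 arrangements keep the P's apart.

18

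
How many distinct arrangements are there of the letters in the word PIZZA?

PIZZA has 5 letters with Z appearing twice.
So there are 5! / (2!) = 60 distinguishable arrangements.

60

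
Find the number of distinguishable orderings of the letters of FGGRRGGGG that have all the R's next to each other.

56

Treat the 2 copies of R as a single block. The multiset to arrange is then {RR, F, G, G, G, G, G, G}, 8 items in all.
That gives (8)!/(6!) = 56 arrangements.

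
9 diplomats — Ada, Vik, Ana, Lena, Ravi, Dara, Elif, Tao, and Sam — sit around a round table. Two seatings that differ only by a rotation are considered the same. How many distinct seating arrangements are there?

40320

Fix one person's seat to break rotational symmetry; the remaining 8 people can be arranged in (8)! = 40320 ways.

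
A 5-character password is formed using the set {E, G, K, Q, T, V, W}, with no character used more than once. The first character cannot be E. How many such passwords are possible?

The first character has 7−1 = 6 choices (anything except E).
The remaining 4 characters are filled from the other 6 symbols without repetition: 6 × 5 × 4 × 3 = 360.
Total: 6 × 360 = 2160.

2160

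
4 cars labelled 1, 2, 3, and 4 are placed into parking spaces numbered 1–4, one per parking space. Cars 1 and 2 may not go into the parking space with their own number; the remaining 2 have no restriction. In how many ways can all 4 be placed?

14

Let Aᵢ (for i ∈ {1, 2}) be the placements that put car i in its forbidden parking space. Any j of these fix j positions, leaving (4−j)! ways to fill the rest, and there are C(2,j) ways to pick which j.
By inclusion–exclusion, the number of valid placements is Σ_{j=0}^{2} (−1)^j C(2,j)·(4−j)!.
Computing: 24 − 12 + 2 = 14.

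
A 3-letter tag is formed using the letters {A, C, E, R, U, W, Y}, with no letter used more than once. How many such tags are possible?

210

With no repetition, fill the 3 letters in order: 7 choices, then 6, down to 5.
That product is 7 × 6 × 5 = 210.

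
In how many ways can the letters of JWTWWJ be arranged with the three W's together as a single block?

12

Treat the 3 copies of W as a single block. The multiset to arrange is then {WWW, J, J, T}, 4 items in all.
That gives (4)!/(2!) = 12 arrangements.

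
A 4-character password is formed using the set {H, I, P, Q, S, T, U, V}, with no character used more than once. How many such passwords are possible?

1680

This is a permutation of 4 out of 8: P(8,4) = 8!/4!.
That product is 8 × 7 × 6 × 5 = 1680.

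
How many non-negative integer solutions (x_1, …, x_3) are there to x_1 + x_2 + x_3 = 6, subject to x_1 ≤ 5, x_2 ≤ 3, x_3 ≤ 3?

15

Ignoring the caps, the number of non-negative solutions to x_1+…+x_3 = 6 is C(8,2) = 28.
Subtract solutions that violate a single cap (substitute x_i' = x_i − (cap_i+1)): x_1 ≥ 6 gives C(2,2) = 1; x_2 ≥ 4 gives C(4,2) = 6; x_3 ≥ 4 gives C(4,2) = 6. Together 13.
No two caps can be exceeded simultaneously, so the pair terms are all 0.
By inclusion–exclusion the count is 28 − 13 + 0 = 15.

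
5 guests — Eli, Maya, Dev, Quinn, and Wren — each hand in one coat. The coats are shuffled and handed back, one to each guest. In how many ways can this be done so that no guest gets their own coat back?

Count assignments avoiding every fixed point. For any j of the 5 guests fixed to their own coat, the other 5−j can be arranged in (5−j)! ways.
By inclusion–exclusion this is Σ_{j=0}^{5} (−1)^j C(5,j)·(5−j)!.
Computing: 120 − 120 + 60 − 20 + 5 − 1 = 44.

44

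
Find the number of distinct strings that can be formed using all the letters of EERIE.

20

The 5 letters of EERIE have repeats: E appearing 3 times.
So there are 5! / (3!) = 20 distinguishable arrangements.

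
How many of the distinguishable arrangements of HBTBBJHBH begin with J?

280

Fix J in the first position and arrange the remaining 8 letters.
Those 8 letters have B appearing 4 times and H appearing 3 times, giving (8)!/(4!·3!) = 280.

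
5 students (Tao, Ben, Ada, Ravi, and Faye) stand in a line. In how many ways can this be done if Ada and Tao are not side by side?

72

There are 5! = 120 arrangements in all. If Ada and Tao are adjacent, merging them into one block gives 2·(4)! = 48 arrangements.
So 120 − 48 = 72 arrangements keep them apart.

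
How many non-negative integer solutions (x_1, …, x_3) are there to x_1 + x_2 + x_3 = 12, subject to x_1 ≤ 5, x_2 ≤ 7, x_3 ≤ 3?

10

By stars and bars, unrestricted non-negative solutions to x_1+…+x_3 = 12 number C(12+2,2) = 91.
Subtract solutions that violate a single cap (substitute x_i' = x_i − (cap_i+1)): x_1 ≥ 6 gives C(8,2) = 28; x_2 ≥ 8 gives C(6,2) = 15; x_3 ≥ 4 gives C(10,2) = 45. Together 88.
Add back pairs where two caps are both exceeded: 0 + 6 + 1 = 7.
By inclusion–exclusion the count is 91 − 88 + 7 = 10.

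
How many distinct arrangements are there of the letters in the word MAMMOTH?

The 7 letters of MAMMOTH have repeats: M appearing 3 times.
Dividing 7! = 5040 by 3! = 6 for the repeated letters gives 840.

840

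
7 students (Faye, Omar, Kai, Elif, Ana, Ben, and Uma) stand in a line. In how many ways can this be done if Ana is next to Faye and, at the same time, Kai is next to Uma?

480

Treat {Ana,Faye} as one block (2 orders) and {Kai,Uma} as another (2 orders).
That leaves 5 units to arrange: 2 × 2 × 5! = 4 × 120 = 480.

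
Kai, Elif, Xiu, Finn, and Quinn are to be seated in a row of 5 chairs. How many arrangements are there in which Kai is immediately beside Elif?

48

Glue Kai and Elif into one block (2 internal orders), leaving 4 units to arrange in a row.
So the count is 2·(4)! = 48.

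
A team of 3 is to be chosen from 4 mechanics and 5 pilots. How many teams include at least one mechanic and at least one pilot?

Total 3-person selections from all 9: C(9,3) = 84.
Selections missing a whole group: no mechanics → C(5,3) = 10; no pilots → C(4,3) = 4.
Both groups omitted at once is impossible, so 84 − 14 = 70.

70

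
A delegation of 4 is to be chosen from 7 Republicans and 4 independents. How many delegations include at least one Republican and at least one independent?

294

Unrestricted: C(11,4) = 330 ways to pick any 4 of the 11.
Subtract selections that omit an entire group: no Republicans → C(4,4) = 1; no independents → C(7,4) = 35.
Both groups omitted at once is impossible, so 330 − 36 = 294.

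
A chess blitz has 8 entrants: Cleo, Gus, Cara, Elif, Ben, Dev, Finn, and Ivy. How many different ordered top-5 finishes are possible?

6720

There are 8 choices for 1st place, 7 for 2nd, and so on down to 4 for position 5.
That gives 8 × 7 × 6 × 5 × 4 = 6720.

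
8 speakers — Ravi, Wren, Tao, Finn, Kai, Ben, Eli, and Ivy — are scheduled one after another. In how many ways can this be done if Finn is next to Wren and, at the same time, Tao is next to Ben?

2880

Treat {Finn,Wren} as one block (2 orders) and {Tao,Ben} as another (2 orders).
That leaves 6 units to arrange: 2 × 2 × 6! = 4 × 720 = 2880.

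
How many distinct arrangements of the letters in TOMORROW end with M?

420

Fix M in the last position and arrange the remaining 7 letters.
Those 7 letters have O appearing 3 times and R appearing twice, giving (7)!/(3!·2!) = 420.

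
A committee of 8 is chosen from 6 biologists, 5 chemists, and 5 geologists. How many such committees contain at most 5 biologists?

12825

Split by how many biologists are chosen (0 through 5).
Sum: C(6,0)·C(10,8) + C(6,1)·C(10,7) + C(6,2)·C(10,6) + C(6,3)·C(10,5) + C(6,4)·C(10,4) + C(6,5)·C(10,3) = 45 + 720 + 3150 + 5040 + 3150 + 720 = 12825.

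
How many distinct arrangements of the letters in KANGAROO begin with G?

1260

With the first slot taken by G, it remains to arrange the other 7 letters (KANAROO).
Those 7 letters have A appearing twice and O appearing twice, giving (7)!/(2!·2!) = 1260.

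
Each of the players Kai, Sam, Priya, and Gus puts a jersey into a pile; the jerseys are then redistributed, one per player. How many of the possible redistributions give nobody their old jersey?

Count assignments avoiding every fixed point. For any j of the 4 players fixed to their old jersey, the other 4−j can be arranged in (4−j)! ways.
By inclusion–exclusion this is Σ_{j=0}^{4} (−1)^j C(4,j)·(4−j)!.
Computing: 24 − 24 + 12 − 4 + 1 = 9.

9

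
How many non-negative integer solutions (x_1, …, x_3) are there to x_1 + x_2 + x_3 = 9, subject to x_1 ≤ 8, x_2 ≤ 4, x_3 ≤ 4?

Ignoring the caps, the number of non-negative solutions to x_1+…+x_3 = 9 is C(11,2) = 55.
Subtract solutions that violate a single cap (substitute x_i' = x_i − (cap_i+1)): x_1 ≥ 9 gives C(2,2) = 1; x_2 ≥ 5 gives C(6,2) = 15; x_3 ≥ 5 gives C(6,2) = 15. Together 31.
No two caps can be exceeded simultaneously, so the pair terms are all 0.
By inclusion–exclusion the count is 55 − 31 + 0 = 24.

24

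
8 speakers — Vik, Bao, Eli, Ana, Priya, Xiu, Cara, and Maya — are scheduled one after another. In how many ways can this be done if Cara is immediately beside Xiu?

Glue Cara and Xiu into one block (2 internal orders), leaving 7 units to arrange in a row.
That gives 2 × 7! = 2 × 5040 = 10080.

10080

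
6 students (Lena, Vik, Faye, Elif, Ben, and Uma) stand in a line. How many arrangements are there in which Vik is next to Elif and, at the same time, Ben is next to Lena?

96

Treat {Vik,Elif} as one block (2 orders) and {Ben,Lena} as another (2 orders).
That leaves 4 units to arrange: 2 × 2 × 4! = 4 × 24 = 96.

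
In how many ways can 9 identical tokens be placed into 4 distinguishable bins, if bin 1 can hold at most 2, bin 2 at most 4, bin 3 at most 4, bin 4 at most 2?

18

Without the upper bounds there are C(12,3) = 220 ways to split 9 among 4 bins.
Subtract solutions that violate a single cap (substitute x_i' = x_i − (cap_i+1)): x_1 ≥ 3 gives C(9,3) = 84; x_2 ≥ 5 gives C(7,3) = 35; x_3 ≥ 5 gives C(7,3) = 35; x_4 ≥ 3 gives C(9,3) = 84. Together 238.
Add back pairs where two caps are both exceeded: 4 + 4 + 20 + 0 + 4 + 4 = 36.
By inclusion–exclusion the count is 220 − 238 + 36 = 18.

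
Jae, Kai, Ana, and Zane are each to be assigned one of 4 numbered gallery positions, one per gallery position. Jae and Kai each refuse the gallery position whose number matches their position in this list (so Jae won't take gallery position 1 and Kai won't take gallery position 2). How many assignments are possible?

14

Let Aᵢ (for i ∈ {1, 2}) be the placements that put person i in their forbidden gallery position. Any j of these fix j positions, leaving (4−j)! ways to fill the rest, and there are C(2,j) ways to pick which j.
By inclusion–exclusion, the number of valid placements is Σ_{j=0}^{2} (−1)^j C(2,j)·(4−j)!.
Computing: 24 − 12 + 2 = 14.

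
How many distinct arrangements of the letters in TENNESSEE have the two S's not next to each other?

There are 9!/(4!·2!·2!) = 3780 arrangements of TENNESSEE in total.
If the two S's are adjacent, glue them into one block, leaving 8 items to arrange: (8)!/(4!·2!) = 840 ways.
Hence 3780 − 840 = 2940.

2940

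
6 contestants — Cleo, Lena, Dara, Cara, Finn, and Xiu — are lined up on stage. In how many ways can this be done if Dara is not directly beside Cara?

480

There are 6! = 720 arrangements in all. If Dara and Cara are adjacent, merging them into one block gives 2·(5)! = 240 arrangements.
Complementary counting: 720 − 240 = 480.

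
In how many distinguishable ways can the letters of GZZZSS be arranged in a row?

60

GZZZSS has 6 letters with S appearing twice and Z appearing 3 times.
So there are 6! / (3!·2!) = 60 distinguishable arrangements.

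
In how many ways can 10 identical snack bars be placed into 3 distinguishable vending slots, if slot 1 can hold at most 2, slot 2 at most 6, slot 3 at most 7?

15

By stars and bars, unrestricted non-negative solutions to x_1+…+x_3 = 10 number C(10+2,2) = 66.
Subtract solutions that violate a single cap (substitute x_i' = x_i − (cap_i+1)): x_1 ≥ 3 gives C(9,2) = 36; x_2 ≥ 7 gives C(5,2) = 10; x_3 ≥ 8 gives C(4,2) = 6. Together 52.
Add back pairs where two caps are both exceeded: 1 + 0 + 0 = 1.
By inclusion–exclusion the count is 66 − 52 + 1 = 15.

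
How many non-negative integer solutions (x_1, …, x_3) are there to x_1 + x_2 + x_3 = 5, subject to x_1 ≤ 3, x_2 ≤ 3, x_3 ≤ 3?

12

By stars and bars, unrestricted non-negative solutions to x_1+…+x_3 = 5 number C(5+2,2) = 21.
Subtract solutions that violate a single cap (substitute x_i' = x_i − (cap_i+1)): x_1 ≥ 4 gives C(3,2) = 3; x_2 ≥ 4 gives C(3,2) = 3; x_3 ≥ 4 gives C(3,2) = 3. Together 9.
No two caps can be exceeded simultaneously, so the pair terms are all 0.
By inclusion–exclusion the count is 21 − 9 + 0 = 12.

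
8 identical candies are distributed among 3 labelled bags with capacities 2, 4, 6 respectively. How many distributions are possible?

Ignoring the caps, the number of non-negative solutions to x_1+…+x_3 = 8 is C(10,2) = 45.
Subtract solutions that violate a single cap (substitute x_i' = x_i − (cap_i+1)): x_1 ≥ 3 gives C(7,2) = 21; x_2 ≥ 5 gives C(5,2) = 10; x_3 ≥ 7 gives C(3,2) = 3. Together 34.
Add back pairs where two caps are both exceeded: 1 + 0 + 0 = 1.
By inclusion–exclusion the count is 45 − 34 + 1 = 12.

12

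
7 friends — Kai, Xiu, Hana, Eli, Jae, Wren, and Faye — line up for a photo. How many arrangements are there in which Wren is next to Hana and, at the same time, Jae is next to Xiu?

480

Treat {Wren,Hana} as one block (2 orders) and {Jae,Xiu} as another (2 orders).
That leaves 5 units to arrange: 2 × 2 × 5! = 4 × 120 = 480.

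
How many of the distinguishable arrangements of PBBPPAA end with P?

90

Fix P in the last position and arrange the remaining 6 letters.
Those 6 letters have A appearing twice, B appearing twice, and P appearing twice, giving (6)!/(2!·2!·2!) = 90.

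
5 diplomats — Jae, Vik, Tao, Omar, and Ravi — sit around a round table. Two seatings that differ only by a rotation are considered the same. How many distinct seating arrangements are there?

24

Seat Jae anywhere (absorbing the rotational symmetry), then permute the other 4: (4)! = 24.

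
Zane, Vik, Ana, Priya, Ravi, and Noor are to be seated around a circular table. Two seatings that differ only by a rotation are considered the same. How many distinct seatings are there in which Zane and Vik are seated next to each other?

Treat {Zane, Vik} as one unit (2 internal orders) and seat the resulting 5 units around the table: (4)! circular arrangements.
So 2 × (4)! = 2 × 24 = 48.

48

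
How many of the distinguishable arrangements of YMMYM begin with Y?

Fix Y in the first position and arrange the remaining 4 letters.
Those 4 letters have M appearing 3 times, giving (4)!/(3!) = 4.

4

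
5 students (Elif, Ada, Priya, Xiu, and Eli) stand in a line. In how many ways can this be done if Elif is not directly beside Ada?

There are 5! = 120 arrangements in all. If Elif and Ada are adjacent, merging them into one block gives 2·(4)! = 48 arrangements.
So 120 − 48 = 72 arrangements keep them apart.

72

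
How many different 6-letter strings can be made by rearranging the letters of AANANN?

20

Letter multiplicities in AANANN: A×3, N×3.
Dividing 6! = 720 by 3!·3! = 36 for the repeated letters gives 20.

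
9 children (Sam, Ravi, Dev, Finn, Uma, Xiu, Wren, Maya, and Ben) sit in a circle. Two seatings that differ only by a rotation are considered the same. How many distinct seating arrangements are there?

Fix one person's seat to break rotational symmetry; the remaining 8 people can be arranged in (8)! = 40320 ways.

40320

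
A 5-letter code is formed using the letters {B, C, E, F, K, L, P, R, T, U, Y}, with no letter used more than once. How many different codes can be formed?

55440

With no repetition, fill the 5 letters in order: 11 choices, then 10, down to 7.
That product is 11 × 10 × 9 × 8 × 7 = 55440.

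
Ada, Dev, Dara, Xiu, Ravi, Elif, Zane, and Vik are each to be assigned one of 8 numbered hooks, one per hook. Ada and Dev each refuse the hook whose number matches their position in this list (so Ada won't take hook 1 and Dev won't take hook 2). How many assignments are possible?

Let Aᵢ (for i ∈ {1, 2}) be the placements that put person i in their forbidden hook. Any j of these fix j positions, leaving (8−j)! ways to fill the rest, and there are C(2,j) ways to pick which j.
By inclusion–exclusion, the number of valid placements is Σ_{j=0}^{2} (−1)^j C(2,j)·(8−j)!.
Computing: 40320 − 10080 + 720 = 30960.

30960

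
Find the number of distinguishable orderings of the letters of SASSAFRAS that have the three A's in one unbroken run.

Treat the 3 copies of A as a single block. The multiset to arrange is then {AAA, F, R, S, S, S, S}, 7 items in all.
That gives (7)!/(4!) = 210 arrangements.

210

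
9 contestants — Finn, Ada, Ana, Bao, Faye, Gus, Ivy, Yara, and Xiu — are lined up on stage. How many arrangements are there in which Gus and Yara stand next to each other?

80640

Glue Gus and Yara into one block (2 internal orders), leaving 8 units to arrange in a row.
That gives 2 × 8! = 2 × 40320 = 80640.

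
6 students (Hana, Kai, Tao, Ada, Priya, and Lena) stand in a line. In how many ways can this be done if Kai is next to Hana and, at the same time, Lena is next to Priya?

96

Treat {Kai,Hana} as one block (2 orders) and {Lena,Priya} as another (2 orders).
That leaves 4 units to arrange: 2 × 2 × 4! = 4 × 24 = 96.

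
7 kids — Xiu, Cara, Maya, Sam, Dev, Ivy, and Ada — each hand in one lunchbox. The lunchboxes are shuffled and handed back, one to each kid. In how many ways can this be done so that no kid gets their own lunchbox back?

1854

Count assignments avoiding every fixed point. For any j of the 7 kids fixed to their own lunchbox, the other 7−j can be arranged in (7−j)! ways.
By inclusion–exclusion this is Σ_{j=0}^{7} (−1)^j C(7,j)·(7−j)!.
Computing: 5040 − 5040 + 2520 − 840 + 210 − 42 + 7 − 1 = 1854.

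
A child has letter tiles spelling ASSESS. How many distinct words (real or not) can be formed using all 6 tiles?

30

The 6 letters of ASSESS have repeats: S appearing 4 times.
Dividing 6! = 720 by 4! = 24 for the repeated letters gives 30.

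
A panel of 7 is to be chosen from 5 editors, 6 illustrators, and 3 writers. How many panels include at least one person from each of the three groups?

3058

Unrestricted: C(14,7) = 3432 ways to pick any 7 of the 14.
Selections missing a whole group: no editors → C(9,7) = 36; no illustrators → C(8,7) = 8; no writers → C(11,7) = 330.
Add back selections omitting two groups (i.e. drawn from a single group): C(5,7) + C(6,7) + C(3,7) = 0.
By inclusion–exclusion: 3432 − 374 + 0 = 3058.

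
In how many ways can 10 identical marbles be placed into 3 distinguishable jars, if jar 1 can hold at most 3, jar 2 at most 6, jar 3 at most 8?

By stars and bars, unrestricted non-negative solutions to x_1+…+x_3 = 10 number C(10+2,2) = 66.
Subtract solutions that violate a single cap (substitute x_i' = x_i − (cap_i+1)): x_1 ≥ 4 gives C(8,2) = 28; x_2 ≥ 7 gives C(5,2) = 10; x_3 ≥ 9 gives C(3,2) = 3. Together 41.
No two caps can be exceeded simultaneously, so the pair terms are all 0.
By inclusion–exclusion the count is 66 − 41 + 0 = 25.

25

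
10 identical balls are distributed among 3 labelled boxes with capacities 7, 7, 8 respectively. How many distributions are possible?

By stars and bars, unrestricted non-negative solutions to x_1+…+x_3 = 10 number C(10+2,2) = 66.
Subtract solutions that violate a single cap (substitute x_i' = x_i − (cap_i+1)): x_1 ≥ 8 gives C(4,2) = 6; x_2 ≥ 8 gives C(4,2) = 6; x_3 ≥ 9 gives C(3,2) = 3. Together 15.
No two caps can be exceeded simultaneously, so the pair terms are all 0.
By inclusion–exclusion the count is 66 − 15 + 0 = 51.

51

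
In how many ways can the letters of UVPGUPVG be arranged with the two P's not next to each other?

There are 8!/(2!·2!·2!·2!) = 2520 arrangements of UVPGUPVG in total.
Arrangements with the P's together: treat PP as one letter, giving (7)!/(2!·2!·2!) = 630.
Hence 2520 − 630 = 1890.

1890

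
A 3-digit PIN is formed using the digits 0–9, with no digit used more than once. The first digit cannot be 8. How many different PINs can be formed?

648

The first digit has 10−1 = 9 choices (anything except 8).
The remaining 2 digits are filled from the other 9 symbols without repetition: 9 × 8 = 72.
Total: 9 × 72 = 648.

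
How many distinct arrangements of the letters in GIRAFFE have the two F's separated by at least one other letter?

1800

Total arrangements of GIRAFFE: 7!/(2!) = 2520.
Arrangements with the F's together: treat FF as one letter, giving (6)! = 720.
Subtracting, 2520 − 720 = 1800 arrangements keep the F's apart.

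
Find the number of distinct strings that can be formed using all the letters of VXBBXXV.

210

Letter multiplicities in VXBBXXV: B×2, V×2, X×3.
Dividing 7! = 5040 by 3!·2!·2! = 24 for the repeated letters gives 210.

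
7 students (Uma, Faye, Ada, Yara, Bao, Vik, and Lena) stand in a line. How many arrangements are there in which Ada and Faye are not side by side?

Of the 7! = 5040 arrangements, those with Ada and Faye adjacent number 2 × 6! = 1440 (treat the pair as a block with 2 internal orders).
Complementary counting: 5040 − 1440 = 3600.

3600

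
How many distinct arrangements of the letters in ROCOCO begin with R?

10

With the first slot taken by R, it remains to arrange the other 5 letters (OCOCO).
Those 5 letters have C appearing twice and O appearing 3 times, giving (5)!/(3!·2!) = 10.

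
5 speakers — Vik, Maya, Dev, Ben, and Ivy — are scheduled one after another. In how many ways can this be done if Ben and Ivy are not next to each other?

72

There are 5! = 120 arrangements in all. If Ben and Ivy are adjacent, merging them into one block gives 2·(4)! = 48 arrangements.
So 120 − 48 = 72 arrangements keep them apart.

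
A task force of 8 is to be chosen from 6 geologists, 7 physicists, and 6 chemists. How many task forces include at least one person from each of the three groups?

Total 8-person selections from all 19: C(19,8) = 75582.
Subtract selections that omit an entire group: no geologists → C(13,8) = 1287; no physicists → C(12,8) = 495; no chemists → C(13,8) = 1287.
Add back selections omitting two groups (i.e. drawn from a single group): C(6,8) + C(7,8) + C(6,8) = 0.
By inclusion–exclusion: 75582 − 3069 + 0 = 72513.

72513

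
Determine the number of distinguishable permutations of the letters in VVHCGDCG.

VVHCGDCG has 8 letters with C appearing twice, G appearing twice, and V appearing twice.
The number of distinct arrangements is 8!/(2!·2!·2!) = 40320/8 = 5040.

5040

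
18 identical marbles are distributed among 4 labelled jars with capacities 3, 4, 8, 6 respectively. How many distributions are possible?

20

Ignoring the caps, the number of non-negative solutions to x_1+…+x_4 = 18 is C(21,3) = 1330.
Subtract solutions that violate a single cap (substitute x_i' = x_i − (cap_i+1)): x_1 ≥ 4 gives C(17,3) = 680; x_2 ≥ 5 gives C(16,3) = 560; x_3 ≥ 9 gives C(12,3) = 220; x_4 ≥ 7 gives C(14,3) = 364. Together 1824.
Add back pairs where two caps are both exceeded: 220 + 56 + 120 + 35 + 84 + 10 = 525.
Subtract triples: 1 + 10 + 0 + 0 = 11.
By inclusion–exclusion the count is 1330 − 1824 + 525 − 11 = 20.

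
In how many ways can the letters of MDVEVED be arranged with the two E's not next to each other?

There are 7!/(2!·2!·2!) = 630 arrangements of MDVEVED in total.
If the two E's are adjacent, glue them into one block, leaving 6 items to arrange: (6)!/(2!·2!) = 180 ways.
Hence 630 − 180 = 450.

450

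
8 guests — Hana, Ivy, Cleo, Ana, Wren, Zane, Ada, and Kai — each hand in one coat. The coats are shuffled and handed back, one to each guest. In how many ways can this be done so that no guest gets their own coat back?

Let Aᵢ be the assignments in which guest i gets their own coat. We want the size of the complement of A₁∪…∪A_8.
By inclusion–exclusion this is Σ_{j=0}^{8} (−1)^j C(8,j)·(8−j)!.
Computing: 40320 − 40320 + 20160 − 6720 + 1680 − 336 + 56 − 8 + 1 = 14833.

14833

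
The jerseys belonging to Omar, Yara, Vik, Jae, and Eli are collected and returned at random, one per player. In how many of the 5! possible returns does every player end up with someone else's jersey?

44

Let Aᵢ be the assignments in which player i gets their old jersey. We want the size of the complement of A₁∪…∪A_5.
By inclusion–exclusion this is Σ_{j=0}^{5} (−1)^j C(5,j)·(5−j)!.
Computing: 120 − 120 + 60 − 20 + 5 − 1 = 44.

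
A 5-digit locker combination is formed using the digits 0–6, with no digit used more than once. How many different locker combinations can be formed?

With no repetition, fill the 5 digits in order: 7 choices, then 6, down to 3.
7 × 6 × 5 × 4 × 3 = 2520.

2520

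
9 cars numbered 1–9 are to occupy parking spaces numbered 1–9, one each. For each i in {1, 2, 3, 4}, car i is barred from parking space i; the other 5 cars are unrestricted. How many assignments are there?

229080

Let Aᵢ (for 1 ≤ i ≤ 4) be the placements that put car i in its forbidden parking space. Any j of these fix j positions, leaving (9−j)! ways to fill the rest, and there are C(4,j) ways to pick which j.
By inclusion–exclusion, the number of valid placements is Σ_{j=0}^{4} (−1)^j C(4,j)·(9−j)!.
Computing: 362880 − 161280 + 30240 − 2880 + 120 = 229080.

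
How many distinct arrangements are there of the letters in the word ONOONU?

60

ONOONU has 6 letters with N appearing twice and O appearing 3 times.
Dividing 6! = 720 by 3!·2! = 12 for the repeated letters gives 60.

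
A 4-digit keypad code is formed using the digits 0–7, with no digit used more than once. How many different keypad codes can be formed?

1680

With no repetition, fill the 4 digits in order: 8 choices, then 7, down to 5.
That product is 8 × 7 × 6 × 5 = 1680.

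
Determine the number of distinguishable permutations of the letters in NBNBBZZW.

1680

The 8 letters of NBNBBZZW have repeats: B appearing 3 times, N appearing twice, and Z appearing twice.
The number of distinct arrangements is 8!/(3!·2!·2!) = 40320/24 = 1680.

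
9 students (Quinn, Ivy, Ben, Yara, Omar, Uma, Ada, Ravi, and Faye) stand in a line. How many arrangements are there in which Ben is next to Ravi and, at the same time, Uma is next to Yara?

20160

Treat {Ben,Ravi} as one block (2 orders) and {Uma,Yara} as another (2 orders).
That leaves 7 units to arrange: 2 × 2 × 7! = 4 × 5040 = 20160.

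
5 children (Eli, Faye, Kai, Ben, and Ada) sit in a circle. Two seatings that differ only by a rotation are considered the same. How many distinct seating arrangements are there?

24

Fix one person's seat to break rotational symmetry; the remaining 4 people can be arranged in (4)! = 24 ways.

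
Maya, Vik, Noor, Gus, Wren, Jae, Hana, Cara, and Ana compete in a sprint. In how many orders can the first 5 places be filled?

15120

This is an ordered selection of 5 from 9: P(9,5).
That gives 9 × 8 × 7 × 6 × 5 = 15120.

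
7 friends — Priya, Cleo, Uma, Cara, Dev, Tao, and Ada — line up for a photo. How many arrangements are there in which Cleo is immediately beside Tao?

1440

Glue Cleo and Tao into one block (2 internal orders), leaving 6 units to arrange in a row.
That gives 2 × 6! = 2 × 720 = 1440.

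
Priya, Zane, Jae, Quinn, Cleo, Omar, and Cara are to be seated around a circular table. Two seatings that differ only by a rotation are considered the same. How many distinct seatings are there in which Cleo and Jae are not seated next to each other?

All circular seatings of 7 people number (6)! = 720.
Seatings with Cleo beside Jae: treat them as a block with 2 internal orders, giving 2 × (5)! = 240.
Subtracting, 720 − 240 = 480.

480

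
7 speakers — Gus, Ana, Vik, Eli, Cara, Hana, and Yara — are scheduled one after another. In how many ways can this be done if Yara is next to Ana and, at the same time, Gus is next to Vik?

Treat {Yara,Ana} as one block (2 orders) and {Gus,Vik} as another (2 orders).
That leaves 5 units to arrange: 2 × 2 × 5! = 4 × 120 = 480.

480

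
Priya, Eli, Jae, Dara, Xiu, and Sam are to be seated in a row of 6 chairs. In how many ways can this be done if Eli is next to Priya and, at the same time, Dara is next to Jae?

96

Treat {Eli,Priya} as one block (2 orders) and {Dara,Jae} as another (2 orders).
That leaves 4 units to arrange: 2 × 2 × 4! = 4 × 24 = 96.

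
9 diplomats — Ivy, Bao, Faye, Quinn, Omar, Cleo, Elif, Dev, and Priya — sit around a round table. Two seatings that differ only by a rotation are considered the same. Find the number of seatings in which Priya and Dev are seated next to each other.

Treat {Priya, Dev} as one unit (2 internal orders) and seat the resulting 8 units around the table: (7)! circular arrangements.
So 2 × (7)! = 2 × 5040 = 10080.

10080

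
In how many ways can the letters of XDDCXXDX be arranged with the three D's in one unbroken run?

30

Treat the 3 copies of D as a single block. The multiset to arrange is then {DDD, C, X, X, X, X}, 6 items in all.
That gives (6)!/(4!) = 30 arrangements.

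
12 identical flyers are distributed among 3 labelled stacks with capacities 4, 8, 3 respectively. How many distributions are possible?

10

Ignoring the caps, the number of non-negative solutions to x_1+…+x_3 = 12 is C(14,2) = 91.
Subtract solutions that violate a single cap (substitute x_i' = x_i − (cap_i+1)): x_1 ≥ 5 gives C(9,2) = 36; x_2 ≥ 9 gives C(5,2) = 10; x_3 ≥ 4 gives C(10,2) = 45. Together 91.
Add back pairs where two caps are both exceeded: 0 + 10 + 0 = 10.
By inclusion–exclusion the count is 91 − 91 + 10 = 10.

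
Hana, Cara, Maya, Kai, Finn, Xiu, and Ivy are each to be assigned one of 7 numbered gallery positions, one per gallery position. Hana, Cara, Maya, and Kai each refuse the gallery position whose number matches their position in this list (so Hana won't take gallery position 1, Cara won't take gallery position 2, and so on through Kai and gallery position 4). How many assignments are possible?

Let Aᵢ (for 1 ≤ i ≤ 4) be the placements that put person i in their forbidden gallery position. Any j of these fix j positions, leaving (7−j)! ways to fill the rest, and there are C(4,j) ways to pick which j.
By inclusion–exclusion, the number of valid placements is Σ_{j=0}^{4} (−1)^j C(4,j)·(7−j)!.
Computing: 5040 − 2880 + 720 − 96 + 6 = 2790.

2790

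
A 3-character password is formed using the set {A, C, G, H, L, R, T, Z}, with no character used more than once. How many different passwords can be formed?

With no repetition, fill the 3 characters in order: 8 choices, then 7, down to 6.
That product is 8 × 7 × 6 = 336.

336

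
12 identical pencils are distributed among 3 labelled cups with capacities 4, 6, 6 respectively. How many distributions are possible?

By stars and bars, unrestricted non-negative solutions to x_1+…+x_3 = 12 number C(12+2,2) = 91.
Subtract solutions that violate a single cap (substitute x_i' = x_i − (cap_i+1)): x_1 ≥ 5 gives C(9,2) = 36; x_2 ≥ 7 gives C(7,2) = 21; x_3 ≥ 7 gives C(7,2) = 21. Together 78.
Add back pairs where two caps are both exceeded: 1 + 1 + 0 = 2.
By inclusion–exclusion the count is 91 − 78 + 2 = 15.

15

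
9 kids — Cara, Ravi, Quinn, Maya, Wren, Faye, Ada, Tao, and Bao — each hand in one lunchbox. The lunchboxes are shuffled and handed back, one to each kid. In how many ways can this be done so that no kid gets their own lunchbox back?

133496

Count assignments avoiding every fixed point. For any j of the 9 kids fixed to their own lunchbox, the other 9−j can be arranged in (9−j)! ways.
By inclusion–exclusion this is Σ_{j=0}^{9} (−1)^j C(9,j)·(9−j)!.
Computing: 362880 − 362880 + 181440 − 60480 + 15120 − 3024 + 504 − 72 + 9 − 1 = 133496.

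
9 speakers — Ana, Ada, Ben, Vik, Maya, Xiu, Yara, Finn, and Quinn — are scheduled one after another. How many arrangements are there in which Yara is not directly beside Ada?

282240

Of the 9! = 362880 arrangements, those with Yara and Ada adjacent number 2 × 8! = 80640 (treat the pair as a block with 2 internal orders).
So 362880 − 80640 = 282240 arrangements keep them apart.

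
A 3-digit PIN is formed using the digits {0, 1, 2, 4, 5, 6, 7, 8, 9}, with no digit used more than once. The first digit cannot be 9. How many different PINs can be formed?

The first digit has 9−1 = 8 choices (anything except 9).
The remaining 2 digits are filled from the other 8 symbols without repetition: 8 × 7 = 56.
Total: 8 × 56 = 448.

448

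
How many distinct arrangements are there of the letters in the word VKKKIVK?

The 7 letters of VKKKIVK have repeats: K appearing 4 times and V appearing twice.
Dividing 7! = 5040 by 4!·2! = 48 for the repeated letters gives 105.

105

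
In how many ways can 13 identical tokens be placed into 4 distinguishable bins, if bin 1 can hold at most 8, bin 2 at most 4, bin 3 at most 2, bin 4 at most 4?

By stars and bars, unrestricted non-negative solutions to x_1+…+x_4 = 13 number C(13+3,3) = 560.
Subtract solutions that violate a single cap (substitute x_i' = x_i − (cap_i+1)): x_1 ≥ 9 gives C(7,3) = 35; x_2 ≥ 5 gives C(11,3) = 165; x_3 ≥ 3 gives C(13,3) = 286; x_4 ≥ 5 gives C(11,3) = 165. Together 651.
Add back pairs where two caps are both exceeded: 0 + 4 + 0 + 56 + 20 + 56 = 136.
Subtract triples: 0 + 0 + 0 + 1 = 1.
By inclusion–exclusion the count is 560 − 651 + 136 − 1 = 44.

44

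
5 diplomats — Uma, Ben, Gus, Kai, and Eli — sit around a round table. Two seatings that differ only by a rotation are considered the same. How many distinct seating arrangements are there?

Around a circle, 5 distinct people have 5!/5 = (4)! = 24 rotationally distinct seatings.

24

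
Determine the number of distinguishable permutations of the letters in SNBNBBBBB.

252

SNBNBBBBB has 9 letters with B appearing 6 times and N appearing twice.
The number of distinct arrangements is 9!/(6!·2!) = 362880/1440 = 252.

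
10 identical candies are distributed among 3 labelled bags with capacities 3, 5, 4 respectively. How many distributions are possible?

6

By stars and bars, unrestricted non-negative solutions to x_1+…+x_3 = 10 number C(10+2,2) = 66.
Subtract solutions that violate a single cap (substitute x_i' = x_i − (cap_i+1)): x_1 ≥ 4 gives C(8,2) = 28; x_2 ≥ 6 gives C(6,2) = 15; x_3 ≥ 5 gives C(7,2) = 21. Together 64.
Add back pairs where two caps are both exceeded: 1 + 3 + 0 = 4.
By inclusion–exclusion the count is 66 − 64 + 4 = 6.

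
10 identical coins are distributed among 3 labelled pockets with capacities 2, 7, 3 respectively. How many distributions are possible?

Without the upper bounds there are C(12,2) = 66 ways to split 10 among 3 pockets.
Subtract solutions that violate a single cap (substitute x_i' = x_i − (cap_i+1)): x_1 ≥ 3 gives C(9,2) = 36; x_2 ≥ 8 gives C(4,2) = 6; x_3 ≥ 4 gives C(8,2) = 28. Together 70.
Add back pairs where two caps are both exceeded: 0 + 10 + 0 = 10.
By inclusion–exclusion the count is 66 − 70 + 10 = 6.

6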